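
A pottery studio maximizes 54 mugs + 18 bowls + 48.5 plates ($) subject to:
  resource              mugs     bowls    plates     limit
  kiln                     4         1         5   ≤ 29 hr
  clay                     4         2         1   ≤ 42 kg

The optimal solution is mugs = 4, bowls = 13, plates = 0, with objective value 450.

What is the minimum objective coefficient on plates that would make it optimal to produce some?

49.5

At the optimum: kiln uses 29 of 29 (binding); clay uses 42 of 42 (binding).
The binding rows give the dual system: 4·y_kiln + 4·y_clay = 54 and 1·y_kiln + 2·y_clay = 18.
→ y_kiln = 9 and y_clay = 4.5.
plates enters the basis when its profit ≥ yᵀa₃ = 9·5 + 4.5·1 = 49.5.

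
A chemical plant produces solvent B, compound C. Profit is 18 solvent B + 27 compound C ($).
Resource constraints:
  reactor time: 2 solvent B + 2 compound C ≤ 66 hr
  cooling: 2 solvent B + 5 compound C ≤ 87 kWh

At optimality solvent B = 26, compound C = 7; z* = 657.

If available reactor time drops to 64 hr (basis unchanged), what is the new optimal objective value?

Check each constraint at x*: reactor time 66/66 (tight); cooling 87/87 (tight).
From A_Bᵀ y = c: 2·y_reactor time + 2·y_cooling = 18; 2·y_reactor time + 5·y_cooling = 27.
→ y_reactor time = 6 and y_cooling = 3.
Δz = y_reactor time·Δb = 6 × (-2) = -12, so new z* = 657 − 12 = 645.

645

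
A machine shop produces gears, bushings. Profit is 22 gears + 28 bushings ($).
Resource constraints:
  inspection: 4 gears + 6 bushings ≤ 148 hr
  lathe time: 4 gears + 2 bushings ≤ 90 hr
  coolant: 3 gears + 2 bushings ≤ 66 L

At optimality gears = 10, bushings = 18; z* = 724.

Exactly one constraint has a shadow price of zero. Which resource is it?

inspection: 148/148 (binding)
lathe time: 76/90 (slack 14)
coolant: 66/66 (binding)
By complementary slackness, a constraint with positive slack has shadow price 0 → lathe time.

lathe time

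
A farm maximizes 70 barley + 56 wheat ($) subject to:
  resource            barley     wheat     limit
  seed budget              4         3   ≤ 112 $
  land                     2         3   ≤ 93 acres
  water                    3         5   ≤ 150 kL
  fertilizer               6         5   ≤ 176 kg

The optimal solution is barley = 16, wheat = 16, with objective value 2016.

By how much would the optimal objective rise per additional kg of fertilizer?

7

Check each constraint at x*: seed budget 112/112 (tight); land 80/93 (slack 13); water 128/150 (slack 22); fertilizer 176/176 (tight).
Slack constraints have shadow price 0 (complementary slackness).
The binding rows give the dual system: 4·y_seed budget + 6·y_fertilizer = 70 and 3·y_seed budget + 5·y_fertilizer = 56.
This yields shadow prices y_seed budget = 7, y_fertilizer = 7.
Shadow price of fertilizer = 7.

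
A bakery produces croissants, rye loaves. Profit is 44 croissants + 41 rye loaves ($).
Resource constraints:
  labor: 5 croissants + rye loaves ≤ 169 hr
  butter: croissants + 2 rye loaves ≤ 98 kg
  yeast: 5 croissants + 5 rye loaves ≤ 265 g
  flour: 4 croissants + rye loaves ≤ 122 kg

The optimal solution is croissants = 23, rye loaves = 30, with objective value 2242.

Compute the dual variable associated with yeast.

8

Binding: yeast and flour. Non-binding: labor (24 unused), butter (15 unused).
Slack constraints have shadow price 0 (complementary slackness).
Dual feasibility on the basic columns requires 5·y_yeast + 4·y_flour = 44, 5·y_yeast + 1·y_flour = 41.
Solving: y_yeast = 8, y_flour = 1.
Shadow price of yeast = 8.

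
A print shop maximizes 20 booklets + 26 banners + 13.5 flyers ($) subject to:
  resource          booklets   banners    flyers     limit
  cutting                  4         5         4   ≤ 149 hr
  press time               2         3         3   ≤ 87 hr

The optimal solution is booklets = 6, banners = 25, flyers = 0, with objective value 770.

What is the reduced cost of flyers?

Check each constraint at x*: cutting 149/149 (tight); press time 87/87 (tight).
Dual feasibility on the basic columns requires 4·y_cutting + 2·y_press time = 20, 5·y_cutting + 3·y_press time = 26.
This yields shadow prices y_cutting = 4, y_press time = 2.
Reduced cost of flyers: c₃ − yᵀa₃ = 13.5 − (4·4 + 2·3) = 13.5 − 22 = -8.5.

-8.5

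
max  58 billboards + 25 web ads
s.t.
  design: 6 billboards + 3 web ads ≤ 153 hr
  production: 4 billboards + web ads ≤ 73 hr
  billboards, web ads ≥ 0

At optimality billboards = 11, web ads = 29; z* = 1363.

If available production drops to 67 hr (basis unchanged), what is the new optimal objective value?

1339

Both design and production are binding at x*.
From A_Bᵀ y = c: 6·y_design + 4·y_production = 58; 3·y_design + 1·y_production = 25.
→ y_design = 7 and y_production = 4.
Δz = y_production·Δb = 4 × (-6) = -24, so new z* = 1363 − 24 = 1339.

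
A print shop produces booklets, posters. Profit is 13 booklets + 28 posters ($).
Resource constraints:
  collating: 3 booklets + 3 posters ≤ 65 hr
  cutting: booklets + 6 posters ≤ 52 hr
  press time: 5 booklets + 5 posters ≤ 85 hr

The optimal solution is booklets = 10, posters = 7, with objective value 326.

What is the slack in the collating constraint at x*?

collating used = 3·10 + 3·7 = 51; slack = 65 − 51 = 14.

14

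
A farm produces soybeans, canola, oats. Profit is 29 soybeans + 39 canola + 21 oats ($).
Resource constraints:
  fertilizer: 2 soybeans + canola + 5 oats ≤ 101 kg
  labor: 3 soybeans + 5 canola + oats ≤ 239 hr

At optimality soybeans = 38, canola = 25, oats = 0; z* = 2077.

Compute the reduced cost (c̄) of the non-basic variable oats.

Both fertilizer and labor are binding at x*.
From A_Bᵀ y = c: 2·y_fertilizer + 3·y_labor = 29; 1·y_fertilizer + 5·y_labor = 39.
This yields shadow prices y_fertilizer = 4, y_labor = 7.
Reduced cost of oats: c₃ − yᵀa₃ = 21 − (4·5 + 7·1) = 21 − 27 = -6.

-6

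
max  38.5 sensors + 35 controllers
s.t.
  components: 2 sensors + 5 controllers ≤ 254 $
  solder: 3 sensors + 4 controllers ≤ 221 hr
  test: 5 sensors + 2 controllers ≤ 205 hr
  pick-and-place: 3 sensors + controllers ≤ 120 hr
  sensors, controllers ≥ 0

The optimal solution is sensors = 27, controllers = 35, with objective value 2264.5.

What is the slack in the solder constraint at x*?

solder used = 3·27 + 4·35 = 221; slack = 221 − 221 = 0.

0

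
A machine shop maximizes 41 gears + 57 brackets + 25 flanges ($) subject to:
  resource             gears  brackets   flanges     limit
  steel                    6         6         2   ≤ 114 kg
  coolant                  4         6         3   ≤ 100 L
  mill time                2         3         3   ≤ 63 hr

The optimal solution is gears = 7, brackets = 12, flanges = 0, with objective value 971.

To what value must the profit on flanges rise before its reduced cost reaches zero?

At the optimum: steel uses 114 of 114 (binding); coolant uses 100 of 100 (binding); mill time uses 50 of 63 (slack = 13).
Slack constraints have shadow price 0 (complementary slackness).
From A_Bᵀ y = c: 6·y_steel + 4·y_coolant = 41; 6·y_steel + 6·y_coolant = 57.
Solving: y_steel = 1.5, y_coolant = 8.
flanges enters the basis when its profit ≥ yᵀa₃ = 1.5·2 + 8·3 = 27.

27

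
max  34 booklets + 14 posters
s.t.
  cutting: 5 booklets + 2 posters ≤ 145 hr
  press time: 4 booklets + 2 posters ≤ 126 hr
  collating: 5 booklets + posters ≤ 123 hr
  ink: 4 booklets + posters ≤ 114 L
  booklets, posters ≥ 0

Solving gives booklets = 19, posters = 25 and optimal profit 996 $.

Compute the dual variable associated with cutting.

6

At the optimum: cutting uses 145 of 145 (binding); press time uses 126 of 126 (binding); collating uses 120 of 123 (slack = 3); ink uses 101 of 114 (slack = 13).
Slack constraints have shadow price 0 (complementary slackness).
Dual feasibility on the basic columns requires 5·y_cutting + 4·y_press time = 34, 2·y_cutting + 2·y_press time = 14.
→ y_cutting = 6 and y_press time = 1.
Shadow price of cutting = 6.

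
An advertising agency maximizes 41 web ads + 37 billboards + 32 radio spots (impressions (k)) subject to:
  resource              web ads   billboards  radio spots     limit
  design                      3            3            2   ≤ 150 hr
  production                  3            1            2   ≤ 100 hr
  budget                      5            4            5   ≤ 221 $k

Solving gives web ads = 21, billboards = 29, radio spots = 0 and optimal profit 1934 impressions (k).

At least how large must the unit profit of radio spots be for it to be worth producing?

Check each constraint at x*: design 150/150 (tight); production 92/100 (slack 8); budget 221/221 (tight).
By complementary slackness, y = 0 for the non-binding constraint.
From A_Bᵀ y = c: 3·y_design + 5·y_budget = 41; 3·y_design + 4·y_budget = 37.
→ y_design = 7 and y_budget = 4.
radio spots enters the basis when its profit ≥ yᵀa₃ = 7·2 + 4·5 = 34.

34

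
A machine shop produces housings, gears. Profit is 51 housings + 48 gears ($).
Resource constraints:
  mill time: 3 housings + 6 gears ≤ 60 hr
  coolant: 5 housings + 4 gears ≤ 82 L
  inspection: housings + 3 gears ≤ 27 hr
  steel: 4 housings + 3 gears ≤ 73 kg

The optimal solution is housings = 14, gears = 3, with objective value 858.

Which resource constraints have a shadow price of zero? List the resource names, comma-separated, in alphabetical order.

inspection, steel

mill time: 60/60 (binding)
coolant: 82/82 (binding)
inspection: 23/27 (slack 4)
steel: 65/73 (slack 8)
By complementary slackness, a constraint with positive slack has shadow price 0 → inspection, steel.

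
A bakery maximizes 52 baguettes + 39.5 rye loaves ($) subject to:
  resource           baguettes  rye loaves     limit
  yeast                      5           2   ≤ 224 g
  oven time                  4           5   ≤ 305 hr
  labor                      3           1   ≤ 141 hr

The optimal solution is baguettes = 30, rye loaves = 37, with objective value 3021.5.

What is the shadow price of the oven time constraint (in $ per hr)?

5.5

Check each constraint at x*: yeast 224/224 (tight); oven time 305/305 (tight); labor 127/141 (slack 14).
By complementary slackness, y = 0 for the non-binding constraint.
The binding rows give the dual system: 5·y_yeast + 4·y_oven time = 52 and 2·y_yeast + 5·y_oven time = 39.5.
→ y_yeast = 6 and y_oven time = 5.5.
Shadow price of oven time = 5.5.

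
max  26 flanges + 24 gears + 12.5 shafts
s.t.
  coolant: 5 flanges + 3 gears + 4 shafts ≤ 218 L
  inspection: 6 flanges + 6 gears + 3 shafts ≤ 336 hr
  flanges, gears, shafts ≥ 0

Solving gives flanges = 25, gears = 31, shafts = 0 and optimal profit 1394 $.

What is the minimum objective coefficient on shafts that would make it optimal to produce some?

Both coolant and inspection are binding at x*.
From A_Bᵀ y = c: 5·y_coolant + 6·y_inspection = 26; 3·y_coolant + 6·y_inspection = 24.
This yields shadow prices y_coolant = 1, y_inspection = 3.5.
shafts enters the basis when its profit ≥ yᵀa₃ = 1·4 + 3.5·3 = 14.5.

14.5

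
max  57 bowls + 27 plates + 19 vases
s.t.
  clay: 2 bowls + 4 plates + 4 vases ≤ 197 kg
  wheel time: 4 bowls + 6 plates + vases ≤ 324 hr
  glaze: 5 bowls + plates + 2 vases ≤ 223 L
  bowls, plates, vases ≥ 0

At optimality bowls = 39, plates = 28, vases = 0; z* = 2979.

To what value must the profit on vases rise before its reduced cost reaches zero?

21

Check each constraint at x*: clay 190/197 (slack 7); wheel time 324/324 (tight); glaze 223/223 (tight).
Slack constraints have shadow price 0 (complementary slackness).
Dual feasibility on the basic columns requires 4·y_wheel time + 5·y_glaze = 57, 6·y_wheel time + 1·y_glaze = 27.
This yields shadow prices y_wheel time = 3, y_glaze = 9.
vases enters the basis when its profit ≥ yᵀa₃ = 3·1 + 9·2 = 21.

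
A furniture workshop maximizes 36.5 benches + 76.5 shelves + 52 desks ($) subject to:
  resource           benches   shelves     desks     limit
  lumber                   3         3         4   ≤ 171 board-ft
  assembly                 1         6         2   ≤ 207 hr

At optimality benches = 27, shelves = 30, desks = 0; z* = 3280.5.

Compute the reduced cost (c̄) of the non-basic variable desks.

At the optimum: lumber uses 171 of 171 (binding); assembly uses 207 of 207 (binding).
Dual feasibility on the basic columns requires 3·y_lumber + 1·y_assembly = 36.5, 3·y_lumber + 6·y_assembly = 76.5.
Solving: y_lumber = 9.5, y_assembly = 8.
Reduced cost of desks: c₃ − yᵀa₃ = 52 − (9.5·4 + 8·2) = 52 − 54 = -2.

-2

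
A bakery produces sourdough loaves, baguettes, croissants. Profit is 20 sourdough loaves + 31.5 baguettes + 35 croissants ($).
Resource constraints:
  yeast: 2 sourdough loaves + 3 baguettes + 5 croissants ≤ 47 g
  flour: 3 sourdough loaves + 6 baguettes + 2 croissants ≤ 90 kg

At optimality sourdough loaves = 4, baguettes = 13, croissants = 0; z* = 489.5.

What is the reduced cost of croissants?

-9.5

At the optimum: yeast uses 47 of 47 (binding); flour uses 90 of 90 (binding).
The binding rows give the dual system: 2·y_yeast + 3·y_flour = 20 and 3·y_yeast + 6·y_flour = 31.5.
This yields shadow prices y_yeast = 8.5, y_flour = 1.
Reduced cost of croissants: c₃ − yᵀa₃ = 35 − (8.5·5 + 1·2) = 35 − 44.5 = -9.5.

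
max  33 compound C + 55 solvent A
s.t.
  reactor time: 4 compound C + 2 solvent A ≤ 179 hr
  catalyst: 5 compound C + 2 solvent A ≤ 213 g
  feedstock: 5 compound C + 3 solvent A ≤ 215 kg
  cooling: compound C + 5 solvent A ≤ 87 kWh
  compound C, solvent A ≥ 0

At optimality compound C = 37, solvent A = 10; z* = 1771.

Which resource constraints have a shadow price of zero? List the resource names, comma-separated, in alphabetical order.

catalyst, reactor time

reactor time: 168/179 (slack 11)
catalyst: 205/213 (slack 8)
feedstock: 215/215 (binding)
cooling: 87/87 (binding)
By complementary slackness, a constraint with positive slack has shadow price 0 → catalyst, reactor time.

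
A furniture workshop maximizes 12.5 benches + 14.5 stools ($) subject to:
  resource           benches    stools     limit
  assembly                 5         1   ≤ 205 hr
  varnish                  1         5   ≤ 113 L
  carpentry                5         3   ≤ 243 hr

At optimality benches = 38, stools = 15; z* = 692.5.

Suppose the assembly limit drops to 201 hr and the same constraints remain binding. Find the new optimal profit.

684.5

At the optimum: assembly uses 205 of 205 (binding); varnish uses 113 of 113 (binding); carpentry uses 235 of 243 (slack = 8).
Slack constraints have shadow price 0 (complementary slackness).
Dual feasibility on the basic columns requires 5·y_assembly + 1·y_varnish = 12.5, 1·y_assembly + 5·y_varnish = 14.5.
This yields shadow prices y_assembly = 2, y_varnish = 2.5.
Δz = y_assembly·Δb = 2 × (-4) = -8, so new z* = 692.5 − 8 = 684.5.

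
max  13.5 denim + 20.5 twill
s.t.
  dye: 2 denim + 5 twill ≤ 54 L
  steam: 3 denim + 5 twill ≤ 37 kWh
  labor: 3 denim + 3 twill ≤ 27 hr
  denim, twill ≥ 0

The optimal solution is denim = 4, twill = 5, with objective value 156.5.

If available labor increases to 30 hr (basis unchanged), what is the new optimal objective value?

Check each constraint at x*: dye 33/54 (slack 21); steam 37/37 (tight); labor 27/27 (tight).
Slack constraints have shadow price 0 (complementary slackness).
Dual feasibility on the basic columns requires 3·y_steam + 3·y_labor = 13.5, 5·y_steam + 3·y_labor = 20.5.
This yields shadow prices y_steam = 3.5, y_labor = 1.
Δz = y_labor·Δb = 1 × (3) = 3, so new z* = 156.5 + 3 = 159.5.

159.5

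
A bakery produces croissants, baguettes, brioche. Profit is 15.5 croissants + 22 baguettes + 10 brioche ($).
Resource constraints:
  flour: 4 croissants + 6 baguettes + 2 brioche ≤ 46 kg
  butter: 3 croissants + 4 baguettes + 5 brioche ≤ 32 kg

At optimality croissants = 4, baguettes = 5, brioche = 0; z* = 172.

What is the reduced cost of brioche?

At the optimum: flour uses 46 of 46 (binding); butter uses 32 of 32 (binding).
The binding rows give the dual system: 4·y_flour + 3·y_butter = 15.5 and 6·y_flour + 4·y_butter = 22.
→ y_flour = 2 and y_butter = 2.5.
Reduced cost of brioche: c₃ − yᵀa₃ = 10 − (2·2 + 2.5·5) = 10 − 16.5 = -6.5.

-6.5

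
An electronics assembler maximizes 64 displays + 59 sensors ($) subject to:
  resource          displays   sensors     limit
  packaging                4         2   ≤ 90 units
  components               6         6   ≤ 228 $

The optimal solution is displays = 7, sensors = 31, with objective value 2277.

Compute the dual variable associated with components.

Check each constraint at x*: packaging 90/90 (tight); components 228/228 (tight).
Dual feasibility on the basic columns requires 4·y_packaging + 6·y_components = 64, 2·y_packaging + 6·y_components = 59.
Solving: y_packaging = 2.5, y_components = 9.
Shadow price of components = 9.

9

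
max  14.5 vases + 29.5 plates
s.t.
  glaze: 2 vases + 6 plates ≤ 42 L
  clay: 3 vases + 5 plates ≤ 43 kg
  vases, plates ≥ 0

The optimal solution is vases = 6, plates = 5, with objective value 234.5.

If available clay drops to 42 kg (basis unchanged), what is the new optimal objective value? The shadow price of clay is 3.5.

231

Δb = -1, so new z* = 234.5 + (3.5)·(-1) = 234.5 − 3.5 = 231.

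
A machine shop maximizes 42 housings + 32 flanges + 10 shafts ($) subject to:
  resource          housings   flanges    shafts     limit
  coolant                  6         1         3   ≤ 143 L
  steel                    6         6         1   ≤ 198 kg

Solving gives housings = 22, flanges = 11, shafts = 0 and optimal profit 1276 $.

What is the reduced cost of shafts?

-1

Both coolant and steel are binding at x*.
The binding rows give the dual system: 6·y_coolant + 6·y_steel = 42 and 1·y_coolant + 6·y_steel = 32.
This yields shadow prices y_coolant = 2, y_steel = 5.
Reduced cost of shafts: c₃ − yᵀa₃ = 10 − (2·3 + 5·1) = 10 − 11 = -1.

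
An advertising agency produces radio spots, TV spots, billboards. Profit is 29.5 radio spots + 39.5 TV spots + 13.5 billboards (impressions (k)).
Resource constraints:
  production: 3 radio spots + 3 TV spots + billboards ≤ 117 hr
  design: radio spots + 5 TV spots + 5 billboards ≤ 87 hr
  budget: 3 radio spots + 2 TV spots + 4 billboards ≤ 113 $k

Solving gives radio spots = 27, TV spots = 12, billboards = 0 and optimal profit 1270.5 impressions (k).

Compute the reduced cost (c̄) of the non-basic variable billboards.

Check each constraint at x*: production 117/117 (tight); design 87/87 (tight); budget 105/113 (slack 8).
By complementary slackness, y = 0 for the non-binding constraint.
The binding rows give the dual system: 3·y_production + 1·y_design = 29.5 and 3·y_production + 5·y_design = 39.5.
This yields shadow prices y_production = 9, y_design = 2.5.
Reduced cost of billboards: c₃ − yᵀa₃ = 13.5 − (9·1 + 2.5·5) = 13.5 − 21.5 = -8.

-8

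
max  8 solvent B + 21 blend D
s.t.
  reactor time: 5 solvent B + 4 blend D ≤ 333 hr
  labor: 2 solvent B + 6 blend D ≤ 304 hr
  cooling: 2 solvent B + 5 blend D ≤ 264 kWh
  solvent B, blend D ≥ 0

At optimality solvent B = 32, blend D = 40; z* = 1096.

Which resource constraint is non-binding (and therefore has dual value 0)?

reactor time: 320/333 (slack 13)
labor: 304/304 (binding)
cooling: 264/264 (binding)
By complementary slackness, a constraint with positive slack has shadow price 0 → reactor time.

reactor time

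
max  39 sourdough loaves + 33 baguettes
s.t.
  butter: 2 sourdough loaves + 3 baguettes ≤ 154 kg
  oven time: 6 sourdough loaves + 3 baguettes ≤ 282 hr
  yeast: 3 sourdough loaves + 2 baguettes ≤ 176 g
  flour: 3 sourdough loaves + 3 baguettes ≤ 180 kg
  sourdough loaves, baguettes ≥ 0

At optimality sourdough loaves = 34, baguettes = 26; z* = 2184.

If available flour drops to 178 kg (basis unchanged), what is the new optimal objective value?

Check each constraint at x*: butter 146/154 (slack 8); oven time 282/282 (tight); yeast 154/176 (slack 22); flour 180/180 (tight).
Since butter, yeast are not tight, their duals are 0.
The binding rows give the dual system: 6·y_oven time + 3·y_flour = 39 and 3·y_oven time + 3·y_flour = 33.
→ y_oven time = 2 and y_flour = 9.
Δz = y_flour·Δb = 9 × (-2) = -18, so new z* = 2184 − 18 = 2166.

2166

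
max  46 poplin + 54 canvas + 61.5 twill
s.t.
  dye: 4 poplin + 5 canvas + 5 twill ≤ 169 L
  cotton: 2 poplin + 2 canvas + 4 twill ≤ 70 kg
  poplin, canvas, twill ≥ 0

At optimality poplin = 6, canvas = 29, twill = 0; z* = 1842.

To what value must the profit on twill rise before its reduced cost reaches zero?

68

At the optimum: dye uses 169 of 169 (binding); cotton uses 70 of 70 (binding).
The binding rows give the dual system: 4·y_dye + 2·y_cotton = 46 and 5·y_dye + 2·y_cotton = 54.
Solving: y_dye = 8, y_cotton = 7.
twill enters the basis when its profit ≥ yᵀa₃ = 8·5 + 7·4 = 68.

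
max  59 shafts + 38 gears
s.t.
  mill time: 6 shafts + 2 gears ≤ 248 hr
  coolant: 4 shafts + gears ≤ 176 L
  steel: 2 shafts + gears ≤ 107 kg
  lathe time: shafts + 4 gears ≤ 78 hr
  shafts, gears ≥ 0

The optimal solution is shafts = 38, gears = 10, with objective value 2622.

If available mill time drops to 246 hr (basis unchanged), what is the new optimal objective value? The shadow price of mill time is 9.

2604

Δb = -2, so new z* = 2622 + (9)·(-2) = 2622 − 18 = 2604.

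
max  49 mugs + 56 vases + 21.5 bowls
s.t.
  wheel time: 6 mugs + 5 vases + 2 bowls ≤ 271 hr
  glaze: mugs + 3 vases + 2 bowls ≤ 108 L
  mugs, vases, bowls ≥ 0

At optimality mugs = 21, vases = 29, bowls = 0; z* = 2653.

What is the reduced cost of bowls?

At the optimum: wheel time uses 271 of 271 (binding); glaze uses 108 of 108 (binding).
From A_Bᵀ y = c: 6·y_wheel time + 1·y_glaze = 49; 5·y_wheel time + 3·y_glaze = 56.
→ y_wheel time = 7 and y_glaze = 7.
Reduced cost of bowls: c₃ − yᵀa₃ = 21.5 − (7·2 + 7·2) = 21.5 − 28 = -6.5.

-6.5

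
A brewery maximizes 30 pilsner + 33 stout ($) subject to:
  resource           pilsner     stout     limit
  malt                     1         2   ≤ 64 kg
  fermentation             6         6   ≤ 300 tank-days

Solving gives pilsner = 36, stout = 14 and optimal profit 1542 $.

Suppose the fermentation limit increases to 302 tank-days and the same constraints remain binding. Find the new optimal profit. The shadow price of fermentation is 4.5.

Δb = 2, so new z* = 1542 + (4.5)·(2) = 1542 + 9 = 1551.

1551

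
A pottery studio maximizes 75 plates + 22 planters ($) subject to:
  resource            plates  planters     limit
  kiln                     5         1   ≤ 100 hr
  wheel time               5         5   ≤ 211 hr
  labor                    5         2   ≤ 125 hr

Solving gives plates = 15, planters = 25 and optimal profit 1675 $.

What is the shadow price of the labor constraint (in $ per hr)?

7

At the optimum: kiln uses 100 of 100 (binding); wheel time uses 200 of 211 (slack = 11); labor uses 125 of 125 (binding).
By complementary slackness, y = 0 for the non-binding constraint.
From A_Bᵀ y = c: 5·y_kiln + 5·y_labor = 75; 1·y_kiln + 2·y_labor = 22.
→ y_kiln = 8 and y_labor = 7.
Shadow price of labor = 7.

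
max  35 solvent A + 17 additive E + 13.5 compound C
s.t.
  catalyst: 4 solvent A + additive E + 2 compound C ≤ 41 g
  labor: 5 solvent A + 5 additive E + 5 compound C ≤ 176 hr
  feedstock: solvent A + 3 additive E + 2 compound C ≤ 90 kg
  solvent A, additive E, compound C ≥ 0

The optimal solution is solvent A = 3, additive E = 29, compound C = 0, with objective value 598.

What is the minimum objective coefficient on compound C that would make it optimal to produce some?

At the optimum: catalyst uses 41 of 41 (binding); labor uses 160 of 176 (slack = 16); feedstock uses 90 of 90 (binding).
By complementary slackness, y = 0 for the non-binding constraint.
The binding rows give the dual system: 4·y_catalyst + 1·y_feedstock = 35 and 1·y_catalyst + 3·y_feedstock = 17.
Solving: y_catalyst = 8, y_feedstock = 3.
compound C enters the basis when its profit ≥ yᵀa₃ = 8·2 + 3·2 = 22.

22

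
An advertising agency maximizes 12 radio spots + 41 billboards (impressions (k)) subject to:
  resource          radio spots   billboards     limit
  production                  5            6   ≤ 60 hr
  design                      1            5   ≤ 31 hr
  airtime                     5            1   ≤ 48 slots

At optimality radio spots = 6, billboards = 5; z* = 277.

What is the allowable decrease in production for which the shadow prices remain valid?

Binding constraints: production, design. The basis is B = [[5,6],[1,5]] with det 19.
Per unit decrease in production, x* moves by d = (-0.2632, 0.0526).
The basis stays optimal until radio spots reaches 0; allowable decrease = 22.8 hr.

22.8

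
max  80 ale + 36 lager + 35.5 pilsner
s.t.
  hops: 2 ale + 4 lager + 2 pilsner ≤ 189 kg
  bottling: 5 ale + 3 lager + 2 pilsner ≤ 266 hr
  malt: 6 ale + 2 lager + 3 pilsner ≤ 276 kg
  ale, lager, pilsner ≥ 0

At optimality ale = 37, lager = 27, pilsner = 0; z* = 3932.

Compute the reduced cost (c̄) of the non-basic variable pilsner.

At the optimum: hops uses 182 of 189 (slack = 7); bottling uses 266 of 266 (binding); malt uses 276 of 276 (binding).
Since hops is not tight, its dual is 0.
From A_Bᵀ y = c: 5·y_bottling + 6·y_malt = 80; 3·y_bottling + 2·y_malt = 36.
→ y_bottling = 7 and y_malt = 7.5.
Reduced cost of pilsner: c₃ − yᵀa₃ = 35.5 − (7·2 + 7.5·3) = 35.5 − 36.5 = -1.

-1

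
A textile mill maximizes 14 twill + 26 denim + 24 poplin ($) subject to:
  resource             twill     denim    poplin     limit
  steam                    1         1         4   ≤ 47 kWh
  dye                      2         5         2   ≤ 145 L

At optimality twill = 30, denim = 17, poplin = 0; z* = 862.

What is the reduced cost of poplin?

-8

Both steam and dye are binding at x*.
The binding rows give the dual system: 1·y_steam + 2·y_dye = 14 and 1·y_steam + 5·y_dye = 26.
This yields shadow prices y_steam = 6, y_dye = 4.
Reduced cost of poplin: c₃ − yᵀa₃ = 24 − (6·4 + 4·2) = 24 − 32 = -8.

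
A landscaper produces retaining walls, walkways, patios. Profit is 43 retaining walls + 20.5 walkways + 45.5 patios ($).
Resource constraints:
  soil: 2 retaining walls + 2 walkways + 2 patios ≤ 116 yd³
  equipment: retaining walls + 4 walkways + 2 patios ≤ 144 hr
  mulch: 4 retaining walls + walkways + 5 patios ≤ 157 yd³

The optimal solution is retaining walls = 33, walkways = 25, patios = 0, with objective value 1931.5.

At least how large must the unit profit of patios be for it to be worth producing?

50.5

At the optimum: soil uses 116 of 116 (binding); equipment uses 133 of 144 (slack = 11); mulch uses 157 of 157 (binding).
Slack constraints have shadow price 0 (complementary slackness).
From A_Bᵀ y = c: 2·y_soil + 4·y_mulch = 43; 2·y_soil + 1·y_mulch = 20.5.
→ y_soil = 6.5 and y_mulch = 7.5.
patios enters the basis when its profit ≥ yᵀa₃ = 6.5·2 + 7.5·5 = 50.5.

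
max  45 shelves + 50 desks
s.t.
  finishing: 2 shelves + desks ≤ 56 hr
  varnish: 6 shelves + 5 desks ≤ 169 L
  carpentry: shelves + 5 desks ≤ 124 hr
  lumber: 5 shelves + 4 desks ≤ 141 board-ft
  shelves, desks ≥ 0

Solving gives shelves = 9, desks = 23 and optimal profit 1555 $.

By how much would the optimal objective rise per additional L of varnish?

7

At the optimum: finishing uses 41 of 56 (slack = 15); varnish uses 169 of 169 (binding); carpentry uses 124 of 124 (binding); lumber uses 137 of 141 (slack = 4).
Slack constraints have shadow price 0 (complementary slackness).
Dual feasibility on the basic columns requires 6·y_varnish + 1·y_carpentry = 45, 5·y_varnish + 5·y_carpentry = 50.
Solving: y_varnish = 7, y_carpentry = 3.
Shadow price of varnish = 7.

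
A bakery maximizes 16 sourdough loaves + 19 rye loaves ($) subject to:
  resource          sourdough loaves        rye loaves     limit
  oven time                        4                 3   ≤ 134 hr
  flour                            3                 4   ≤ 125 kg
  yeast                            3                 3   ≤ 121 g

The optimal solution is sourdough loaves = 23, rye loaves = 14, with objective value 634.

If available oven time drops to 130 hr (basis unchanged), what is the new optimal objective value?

At the optimum: oven time uses 134 of 134 (binding); flour uses 125 of 125 (binding); yeast uses 111 of 121 (slack = 10).
Since yeast is not tight, its dual is 0.
Dual feasibility on the basic columns requires 4·y_oven time + 3·y_flour = 16, 3·y_oven time + 4·y_flour = 19.
→ y_oven time = 1 and y_flour = 4.
Δz = y_oven time·Δb = 1 × (-4) = -4, so new z* = 634 − 4 = 630.

630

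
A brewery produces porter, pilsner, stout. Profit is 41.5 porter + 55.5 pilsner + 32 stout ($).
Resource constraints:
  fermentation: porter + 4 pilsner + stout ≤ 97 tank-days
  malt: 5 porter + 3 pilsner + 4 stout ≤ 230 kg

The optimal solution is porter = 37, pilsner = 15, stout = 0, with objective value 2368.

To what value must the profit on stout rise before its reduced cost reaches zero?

Check each constraint at x*: fermentation 97/97 (tight); malt 230/230 (tight).
The binding rows give the dual system: 1·y_fermentation + 5·y_malt = 41.5 and 4·y_fermentation + 3·y_malt = 55.5.
Solving: y_fermentation = 9, y_malt = 6.5.
stout enters the basis when its profit ≥ yᵀa₃ = 9·1 + 6.5·4 = 35.

35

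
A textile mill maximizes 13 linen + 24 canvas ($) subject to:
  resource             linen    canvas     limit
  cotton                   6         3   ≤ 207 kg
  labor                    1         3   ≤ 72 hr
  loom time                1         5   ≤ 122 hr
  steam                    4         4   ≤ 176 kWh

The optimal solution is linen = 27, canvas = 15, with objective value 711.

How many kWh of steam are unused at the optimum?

steam used = 4·27 + 4·15 = 168; slack = 176 − 168 = 8.

8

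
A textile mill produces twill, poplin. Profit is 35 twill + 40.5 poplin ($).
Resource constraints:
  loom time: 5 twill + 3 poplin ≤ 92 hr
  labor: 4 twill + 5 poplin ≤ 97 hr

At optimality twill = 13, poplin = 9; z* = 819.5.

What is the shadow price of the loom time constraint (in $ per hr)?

At the optimum: loom time uses 92 of 92 (binding); labor uses 97 of 97 (binding).
The binding rows give the dual system: 5·y_loom time + 4·y_labor = 35 and 3·y_loom time + 5·y_labor = 40.5.
→ y_loom time = 1 and y_labor = 7.5.
Shadow price of loom time = 1.

1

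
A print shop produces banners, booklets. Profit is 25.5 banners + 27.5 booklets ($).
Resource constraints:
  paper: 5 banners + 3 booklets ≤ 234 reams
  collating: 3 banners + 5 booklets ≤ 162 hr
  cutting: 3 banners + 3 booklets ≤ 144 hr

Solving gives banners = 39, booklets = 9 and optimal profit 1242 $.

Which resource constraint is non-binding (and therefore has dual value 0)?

paper: 222/234 (slack 12)
collating: 162/162 (binding)
cutting: 144/144 (binding)
By complementary slackness, a constraint with positive slack has shadow price 0 → paper.

paper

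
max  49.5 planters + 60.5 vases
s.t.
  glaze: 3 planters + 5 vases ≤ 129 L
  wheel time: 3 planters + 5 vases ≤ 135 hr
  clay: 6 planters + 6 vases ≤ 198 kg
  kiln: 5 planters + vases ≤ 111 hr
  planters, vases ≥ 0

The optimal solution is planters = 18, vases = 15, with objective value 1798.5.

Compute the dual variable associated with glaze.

Binding: glaze and clay. Non-binding: wheel time (6 unused), kiln (6 unused).
Since wheel time, kiln are not tight, their duals are 0.
Dual feasibility on the basic columns requires 3·y_glaze + 6·y_clay = 49.5, 5·y_glaze + 6·y_clay = 60.5.
This yields shadow prices y_glaze = 5.5, y_clay = 5.5.
Shadow price of glaze = 5.5.

5.5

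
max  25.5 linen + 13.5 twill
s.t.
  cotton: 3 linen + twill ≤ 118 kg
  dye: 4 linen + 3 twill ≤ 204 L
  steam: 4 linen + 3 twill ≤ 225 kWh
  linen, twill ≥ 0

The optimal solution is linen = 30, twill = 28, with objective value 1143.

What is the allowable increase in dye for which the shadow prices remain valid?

21

Binding constraints: cotton, dye. The basis is B = [[3,1],[4,3]] with det 5.
Per unit increase in dye, x* moves by d = (-0.2, 0.6).
The basis stays optimal until steam becomes binding; allowable increase = 21 L.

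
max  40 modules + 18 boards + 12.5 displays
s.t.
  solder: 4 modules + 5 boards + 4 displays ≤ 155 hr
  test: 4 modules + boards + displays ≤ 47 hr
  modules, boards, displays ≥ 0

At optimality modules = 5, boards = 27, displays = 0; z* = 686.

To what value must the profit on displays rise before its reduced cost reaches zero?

At the optimum: solder uses 155 of 155 (binding); test uses 47 of 47 (binding).
Dual feasibility on the basic columns requires 4·y_solder + 4·y_test = 40, 5·y_solder + 1·y_test = 18.
→ y_solder = 2 and y_test = 8.
displays enters the basis when its profit ≥ yᵀa₃ = 2·4 + 8·1 = 16.

16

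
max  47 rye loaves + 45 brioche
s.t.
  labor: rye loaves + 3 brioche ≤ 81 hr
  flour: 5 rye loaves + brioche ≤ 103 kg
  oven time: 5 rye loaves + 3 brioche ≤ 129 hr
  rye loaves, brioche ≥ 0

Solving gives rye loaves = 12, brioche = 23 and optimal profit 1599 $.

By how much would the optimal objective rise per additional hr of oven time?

Binding: labor and oven time. Non-binding: flour (20 unused).
Slack constraints have shadow price 0 (complementary slackness).
The binding rows give the dual system: 1·y_labor + 5·y_oven time = 47 and 3·y_labor + 3·y_oven time = 45.
This yields shadow prices y_labor = 7, y_oven time = 8.
Shadow price of oven time = 8.

8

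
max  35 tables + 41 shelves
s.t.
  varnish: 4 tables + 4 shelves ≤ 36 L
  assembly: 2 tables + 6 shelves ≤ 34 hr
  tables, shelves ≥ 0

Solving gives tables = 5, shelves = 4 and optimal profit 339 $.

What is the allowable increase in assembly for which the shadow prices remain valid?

Binding constraints: varnish, assembly. The basis is B = [[4,4],[2,6]] with det 16.
Per unit increase in assembly, x* moves by d = (-0.25, 0.25).
The basis stays optimal until tables reaches 0; allowable increase = 20 hr.

20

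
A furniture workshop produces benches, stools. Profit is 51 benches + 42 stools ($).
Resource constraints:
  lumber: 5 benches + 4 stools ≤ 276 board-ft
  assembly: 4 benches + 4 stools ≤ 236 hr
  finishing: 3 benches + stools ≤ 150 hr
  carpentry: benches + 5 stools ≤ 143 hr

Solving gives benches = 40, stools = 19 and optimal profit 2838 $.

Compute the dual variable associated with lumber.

9

Check each constraint at x*: lumber 276/276 (tight); assembly 236/236 (tight); finishing 139/150 (slack 11); carpentry 135/143 (slack 8).
Slack constraints have shadow price 0 (complementary slackness).
The binding rows give the dual system: 5·y_lumber + 4·y_assembly = 51 and 4·y_lumber + 4·y_assembly = 42.
Solving: y_lumber = 9, y_assembly = 1.5.
Shadow price of lumber = 9.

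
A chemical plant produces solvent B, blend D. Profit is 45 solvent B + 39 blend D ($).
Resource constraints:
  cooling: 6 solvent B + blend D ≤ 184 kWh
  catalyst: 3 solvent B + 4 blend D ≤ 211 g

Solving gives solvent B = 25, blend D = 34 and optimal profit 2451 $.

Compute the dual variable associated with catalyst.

9

Check each constraint at x*: cooling 184/184 (tight); catalyst 211/211 (tight).
Dual feasibility on the basic columns requires 6·y_cooling + 3·y_catalyst = 45, 1·y_cooling + 4·y_catalyst = 39.
→ y_cooling = 3 and y_catalyst = 9.
Shadow price of catalyst = 9.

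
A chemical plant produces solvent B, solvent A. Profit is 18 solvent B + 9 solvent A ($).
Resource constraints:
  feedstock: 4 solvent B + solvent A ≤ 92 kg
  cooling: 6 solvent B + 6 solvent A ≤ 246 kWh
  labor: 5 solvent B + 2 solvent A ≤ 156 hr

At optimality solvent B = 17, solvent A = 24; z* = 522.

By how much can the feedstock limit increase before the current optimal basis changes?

23

Binding constraints: feedstock, cooling. The basis is B = [[4,1],[6,6]] with det 18.
Per unit increase in feedstock, x* moves by d = (0.3333, -0.3333).
The basis stays optimal until labor becomes binding; allowable increase = 23 kg.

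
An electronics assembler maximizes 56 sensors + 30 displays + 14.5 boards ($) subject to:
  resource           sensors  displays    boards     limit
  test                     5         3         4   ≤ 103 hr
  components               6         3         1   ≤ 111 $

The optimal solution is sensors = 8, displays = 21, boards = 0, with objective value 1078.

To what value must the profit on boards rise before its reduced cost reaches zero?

22

Check each constraint at x*: test 103/103 (tight); components 111/111 (tight).
The binding rows give the dual system: 5·y_test + 6·y_components = 56 and 3·y_test + 3·y_components = 30.
This yields shadow prices y_test = 4, y_components = 6.
boards enters the basis when its profit ≥ yᵀa₃ = 4·4 + 6·1 = 22.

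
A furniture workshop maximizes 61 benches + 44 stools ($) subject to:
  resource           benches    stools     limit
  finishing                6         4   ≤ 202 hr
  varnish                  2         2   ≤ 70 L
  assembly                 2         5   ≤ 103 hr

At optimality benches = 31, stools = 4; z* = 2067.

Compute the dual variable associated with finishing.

8.5

At the optimum: finishing uses 202 of 202 (binding); varnish uses 70 of 70 (binding); assembly uses 82 of 103 (slack = 21).
Slack constraints have shadow price 0 (complementary slackness).
The binding rows give the dual system: 6·y_finishing + 2·y_varnish = 61 and 4·y_finishing + 2·y_varnish = 44.
Solving: y_finishing = 8.5, y_varnish = 5.
Shadow price of finishing = 8.5.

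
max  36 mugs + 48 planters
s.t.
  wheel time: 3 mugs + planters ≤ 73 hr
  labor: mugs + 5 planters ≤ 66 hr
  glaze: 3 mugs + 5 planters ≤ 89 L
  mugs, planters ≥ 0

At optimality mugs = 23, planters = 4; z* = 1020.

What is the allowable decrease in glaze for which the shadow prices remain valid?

Binding constraints: wheel time, glaze. The basis is B = [[3,1],[3,5]] with det 12.
Per unit decrease in glaze, x* moves by d = (0.0833, -0.25).
The basis stays optimal until planters reaches 0; allowable decrease = 16 L.

16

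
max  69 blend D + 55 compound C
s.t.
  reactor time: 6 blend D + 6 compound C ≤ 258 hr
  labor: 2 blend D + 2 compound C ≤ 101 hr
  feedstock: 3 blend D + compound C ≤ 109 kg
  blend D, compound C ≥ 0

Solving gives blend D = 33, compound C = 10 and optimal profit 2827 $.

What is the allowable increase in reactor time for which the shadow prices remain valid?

45

Binding constraints: reactor time, feedstock. The basis is B = [[6,6],[3,1]] with det -12.
Per unit increase in reactor time, x* moves by d = (-0.0833, 0.25).
The basis stays optimal until labor becomes binding; allowable increase = 45 hr.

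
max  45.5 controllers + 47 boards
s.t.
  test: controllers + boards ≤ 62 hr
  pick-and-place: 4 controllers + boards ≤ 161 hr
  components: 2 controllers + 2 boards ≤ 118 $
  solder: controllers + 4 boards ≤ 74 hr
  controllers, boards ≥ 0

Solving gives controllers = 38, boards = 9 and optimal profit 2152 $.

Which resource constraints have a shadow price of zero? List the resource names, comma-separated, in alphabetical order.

test: 47/62 (slack 15)
pick-and-place: 161/161 (binding)
components: 94/118 (slack 24)
solder: 74/74 (binding)
By complementary slackness, a constraint with positive slack has shadow price 0 → components, test.

components, test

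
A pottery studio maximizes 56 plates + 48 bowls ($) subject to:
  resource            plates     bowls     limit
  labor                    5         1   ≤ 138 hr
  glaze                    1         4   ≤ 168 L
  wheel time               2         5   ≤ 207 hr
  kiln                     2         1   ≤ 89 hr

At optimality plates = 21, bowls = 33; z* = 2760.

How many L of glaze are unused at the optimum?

glaze used = 1·21 + 4·33 = 153; slack = 168 − 153 = 15.

15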